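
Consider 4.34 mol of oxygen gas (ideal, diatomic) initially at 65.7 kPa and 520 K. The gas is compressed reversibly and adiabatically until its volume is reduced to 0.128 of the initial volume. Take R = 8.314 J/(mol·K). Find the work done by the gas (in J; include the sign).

-59800 J

V₁ = nRT₁/P₁ = 4.34×8.314×520/65.7 = 286 L.
Adiabatic: TV^(γ−1) = const ⇒ T₂ = 520×(7.81)^0.400 = 1180 K; PV^γ = const ⇒ P₂ = 1170 kPa.
ΔU = nCvΔT = 4.34×20.8×(1180−520) = 59800 J.
Q = 0 for an adiabatic process, so W = −ΔU = -59800 J.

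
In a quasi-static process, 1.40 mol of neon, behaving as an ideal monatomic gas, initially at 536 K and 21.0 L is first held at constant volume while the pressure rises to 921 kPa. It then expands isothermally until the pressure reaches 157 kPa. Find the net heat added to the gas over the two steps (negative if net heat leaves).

53900 J

P₁ = nRT₁/V₁ = 1.40×8.314×536/21.0 = 297 kPa.
Step 1 — Isochoric: V stays 21.0 L; P/T = const ⇒ T₂ = 1660 K, P₂ = 921 kPa.
W = 0 (no volume change).
ΔU = nCvΔT = 1.40×12.5×(1660−536) = 19700 J.
Q = ΔU = 19700 J.
State after step 1: P = 921 kPa, V = 21.0 L, T = 1660 K.
Step 2 — Isothermal: T stays 1660 K; PV = const ⇒ V₂ = 123 L, P₂ = 157 kPa.
ΔU = 0 (ideal gas, T constant).
W = nRT ln(V₂/V₁) = 1.40×8.314×1660×ln(5.87) = 34200 J.
Q = ΔU + W = 34200 J.
Net over both steps: W = 34200 J, Q = 53900 J, ΔU = 19700 J.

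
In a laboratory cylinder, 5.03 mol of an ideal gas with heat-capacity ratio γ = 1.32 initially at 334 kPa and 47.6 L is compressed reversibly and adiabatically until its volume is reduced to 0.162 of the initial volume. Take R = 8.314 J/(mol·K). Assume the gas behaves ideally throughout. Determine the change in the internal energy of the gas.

T₁ = P₁V₁/(nR) = 334×47.6/(5.03×8.314) = 380 K.
Adiabatic: TV^(γ−1) = const ⇒ T₂ = 380×(6.17)^0.320 = 681 K; PV^γ = const ⇒ P₂ = 3690 kPa.
For an ideal gas ΔU = nCvΔT with Cv = R/(γ−1) = 26.0 J/(mol·K).
ΔU = 5.03×26.0×(681−380) = 39300 J.

39300 J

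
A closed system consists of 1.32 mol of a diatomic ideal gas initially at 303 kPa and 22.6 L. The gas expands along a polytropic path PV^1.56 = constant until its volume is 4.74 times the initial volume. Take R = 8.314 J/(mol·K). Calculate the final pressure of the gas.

26.7 kPa

T₁ = P₁V₁/(nR) = 303×22.6/(1.32×8.314) = 624 K.
Polytropic n=1.56: T₂ = T₁(V₁/V₂)^(n−1) = 624×(0.211)^0.56 = 261 K; P₂ = P₁(V₁/V₂)^n = 26.7 kPa.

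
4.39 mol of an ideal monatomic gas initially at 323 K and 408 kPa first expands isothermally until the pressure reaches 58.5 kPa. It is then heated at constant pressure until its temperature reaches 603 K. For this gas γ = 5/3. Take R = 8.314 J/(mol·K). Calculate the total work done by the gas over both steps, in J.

V₁ = nRT₁/P₁ = 4.39×8.314×323/408 = 28.9 L.
Step 1 — Isothermal: T stays 323 K; PV = const ⇒ V₂ = 202 L, P₂ = 58.5 kPa.
ΔU = 0 (ideal gas, T constant).
W = nRT ln(V₂/V₁) = 4.39×8.314×323×ln(6.97) = 22900 J.
Q = ΔU + W = 22900 J.
State after step 1: P = 58.5 kPa, V = 202 L, T = 323 K.
Step 2 — Isobaric: P stays 58.5 kPa; V/T = const ⇒ T₂ = 603 K, V₂ = 376 L.
W = PΔV = 58.5×(376−202) kPa·L = 10200 J.
ΔU = nCvΔT = 4.39×12.5×(603−323) = 15300 J.
Q = ΔU + W = nCpΔT = 25500 J.
Net over both steps: W = 33100 J, Q = 48400 J, ΔU = 15300 J.

33100 J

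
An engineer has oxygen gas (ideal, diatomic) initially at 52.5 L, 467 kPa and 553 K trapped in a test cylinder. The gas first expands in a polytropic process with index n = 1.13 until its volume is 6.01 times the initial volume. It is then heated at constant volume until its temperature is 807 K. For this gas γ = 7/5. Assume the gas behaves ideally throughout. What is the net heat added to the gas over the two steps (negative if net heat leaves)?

67400 J

n = P₁V₁/(RT₁) = 467×52.5/(8.314×553) = 5.33 mol.
Step 1 — Polytropic n=1.13: T₂ = T₁(V₁/V₂)^(n−1) = 553×(0.166)^0.13 = 438 K; P₂ = P₁(V₁/V₂)^n = 61.5 kPa.
W = (P₁V₁−P₂V₂)/(n−1) = (467×52.5−61.5×316)/0.13 = 39200 J.
ΔU = nCvΔT = 5.33×20.8×(438−553) = -12700 J.
Q = ΔU + W = 26500 J.
State after step 1: P = 61.5 kPa, V = 316 L, T = 438 K.
Step 2 — Isochoric: V stays 316 L; P/T = const ⇒ T₂ = 807 K, P₂ = 113 kPa.
W = 0 (no volume change).
ΔU = nCvΔT = 5.33×20.8×(807−438) = 40900 J.
Q = ΔU = 40900 J.
Net over both steps: W = 39200 J, Q = 67400 J, ΔU = 28200 J.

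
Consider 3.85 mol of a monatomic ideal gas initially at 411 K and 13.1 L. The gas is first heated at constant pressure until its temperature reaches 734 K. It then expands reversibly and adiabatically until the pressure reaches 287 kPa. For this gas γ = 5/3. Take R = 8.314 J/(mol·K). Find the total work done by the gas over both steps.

24200 J

P₁ = nRT₁/V₁ = 3.85×8.314×411/13.1 = 1000 kPa.
Step 1 — Isobaric: P stays 1000 kPa; V/T = const ⇒ T₂ = 734 K, V₂ = 23.4 L.
W = PΔV = 1000×(23.4−13.1) kPa·L = 10300 J.
ΔU = nCvΔT = 3.85×12.5×(734−411) = 15500 J.
Q = ΔU + W = nCpΔT = 25800 J.
State after step 1: P = 1000 kPa, V = 23.4 L, T = 734 K.
Step 2 — Adiabatic: T₂/T₁ = (P₂/P₁)^((γ−1)/γ) ⇒ T₂ = 734×(0.286)^0.400 = 445 K; V₂ = 49.6 L.
ΔU = nCvΔT = 3.85×12.5×(445−734) = -13900 J.
Q = 0 for an adiabatic process, so W = −ΔU = 13900 J.
Net over both steps: W = 24200 J, Q = 25800 J, ΔU = 1620 J.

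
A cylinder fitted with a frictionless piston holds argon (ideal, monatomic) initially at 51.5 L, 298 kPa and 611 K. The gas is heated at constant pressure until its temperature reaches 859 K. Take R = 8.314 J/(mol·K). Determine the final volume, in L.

Isobaric: P stays 298 kPa; V/T = const ⇒ T₂ = 859 K, V₂ = 72.4 L.

72.4 L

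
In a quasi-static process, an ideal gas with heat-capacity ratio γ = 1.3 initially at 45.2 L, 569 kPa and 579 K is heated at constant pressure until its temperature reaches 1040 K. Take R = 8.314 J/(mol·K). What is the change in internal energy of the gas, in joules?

n = P₁V₁/(RT₁) = 569×45.2/(8.314×579) = 5.34 mol.
Isobaric: P stays 569 kPa; V/T = const ⇒ T₂ = 1040 K, V₂ = 81.2 L.
For an ideal gas ΔU = nCvΔT with Cv = R/(γ−1) = 27.7 J/(mol·K).
ΔU = 5.34×27.7×(1040−579) = 68300 J.

68300 J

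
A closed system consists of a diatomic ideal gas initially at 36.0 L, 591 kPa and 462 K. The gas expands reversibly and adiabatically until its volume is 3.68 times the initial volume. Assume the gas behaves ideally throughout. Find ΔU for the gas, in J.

-21600 J

n = P₁V₁/(RT₁) = 591×36.0/(8.314×462) = 5.54 mol.
Adiabatic: TV^(γ−1) = const ⇒ T₂ = 462×(0.272)^0.400 = 274 K; PV^γ = const ⇒ P₂ = 95.4 kPa.
For an ideal gas ΔU = nCvΔT with Cv = (5/2)R = 20.8 J/(mol·K).
ΔU = 5.54×20.8×(274−462) = -21600 J.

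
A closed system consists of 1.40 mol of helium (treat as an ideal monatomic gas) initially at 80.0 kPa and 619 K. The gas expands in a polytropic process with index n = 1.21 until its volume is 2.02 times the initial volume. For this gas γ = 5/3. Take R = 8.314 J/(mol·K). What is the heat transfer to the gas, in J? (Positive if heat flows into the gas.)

V₁ = nRT₁/P₁ = 1.40×8.314×619/80.0 = 90.1 L.
Polytropic n=1.21: T₂ = T₁(V₁/V₂)^(n−1) = 619×(0.495)^0.21 = 534 K; P₂ = P₁(V₁/V₂)^n = 34.2 kPa.
W = (P₁V₁−P₂V₂)/(n−1) = (80.0×90.1−34.2×182)/0.21 = 4710 J.
ΔU = nCvΔT = 1.40×12.5×(534−619) = -1480 J.
Q = ΔU + W = 3230 J.

3230 J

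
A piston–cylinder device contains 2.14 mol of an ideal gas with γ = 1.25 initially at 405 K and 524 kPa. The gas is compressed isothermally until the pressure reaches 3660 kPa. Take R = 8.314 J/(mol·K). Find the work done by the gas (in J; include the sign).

-14000 J

V₁ = nRT₁/P₁ = 2.14×8.314×405/524 = 13.8 L.
Isothermal: T stays 405 K; PV = const ⇒ V₂ = 1.97 L, P₂ = 3660 kPa.
W = nRT ln(V₂/V₁) = 2.14×8.314×405×ln(0.143) = -14000 J.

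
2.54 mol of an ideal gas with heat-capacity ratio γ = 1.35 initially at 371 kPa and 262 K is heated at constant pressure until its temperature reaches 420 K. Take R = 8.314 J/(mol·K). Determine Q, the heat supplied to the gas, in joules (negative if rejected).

V₁ = nRT₁/P₁ = 2.54×8.314×262/371 = 14.9 L.
Isobaric: P stays 371 kPa; V/T = const ⇒ T₂ = 420 K, V₂ = 23.9 L.
W = PΔV = 371×(23.9−14.9) kPa·L = 3340 J.
ΔU = nCvΔT = 2.54×23.8×(420−262) = 9530 J.
Q = ΔU + W = nCpΔT = 12900 J.

12900 J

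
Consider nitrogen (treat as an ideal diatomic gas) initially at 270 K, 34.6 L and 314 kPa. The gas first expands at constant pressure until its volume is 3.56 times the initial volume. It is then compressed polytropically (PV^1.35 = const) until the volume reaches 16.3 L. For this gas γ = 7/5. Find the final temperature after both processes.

1950 K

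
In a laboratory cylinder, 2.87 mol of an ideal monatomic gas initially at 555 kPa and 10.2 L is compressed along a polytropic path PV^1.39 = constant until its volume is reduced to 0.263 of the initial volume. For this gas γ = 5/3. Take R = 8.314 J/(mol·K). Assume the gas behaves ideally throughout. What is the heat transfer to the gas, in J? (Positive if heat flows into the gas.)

T₁ = P₁V₁/(nR) = 555×10.2/(2.87×8.314) = 237 K.
Polytropic n=1.39: T₂ = T₁(V₁/V₂)^(n−1) = 237×(3.80)^0.39 = 399 K; P₂ = P₁(V₁/V₂)^n = 3550 kPa.
W = (P₁V₁−P₂V₂)/(n−1) = (555×10.2−3550×2.68)/0.39 = -9920 J.
ΔU = nCvΔT = 2.87×12.5×(399−237) = 5800 J.
Q = ΔU + W = -4120 J.

-4120 J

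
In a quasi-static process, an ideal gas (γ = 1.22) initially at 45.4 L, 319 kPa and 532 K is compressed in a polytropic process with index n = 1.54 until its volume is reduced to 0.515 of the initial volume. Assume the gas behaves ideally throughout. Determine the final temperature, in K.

Polytropic n=1.54: T₂ = T₁(V₁/V₂)^(n−1) = 532×(1.94)^0.54 = 761 K; P₂ = P₁(V₁/V₂)^n = 886 kPa.

761 K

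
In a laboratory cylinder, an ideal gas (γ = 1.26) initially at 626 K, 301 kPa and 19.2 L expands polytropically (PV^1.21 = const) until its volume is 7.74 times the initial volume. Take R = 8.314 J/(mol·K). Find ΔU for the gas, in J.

-7760 J

n = P₁V₁/(RT₁) = 301×19.2/(8.314×626) = 1.11 mol.
Polytropic n=1.21: T₂ = T₁(V₁/V₂)^(n−1) = 626×(0.129)^0.21 = 407 K; P₂ = P₁(V₁/V₂)^n = 25.3 kPa.
For an ideal gas ΔU = nCvΔT with Cv = R/(γ−1) = 32.0 J/(mol·K).
ΔU = 1.11×32.0×(407−626) = -7760 J.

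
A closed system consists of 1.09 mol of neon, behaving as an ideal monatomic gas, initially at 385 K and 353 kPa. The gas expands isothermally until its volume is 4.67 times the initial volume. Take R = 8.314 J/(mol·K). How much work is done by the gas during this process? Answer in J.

V₁ = nRT₁/P₁ = 1.09×8.314×385/353 = 9.88 L.
Isothermal: T stays 385 K; PV = const ⇒ V₂ = 46.2 L, P₂ = 75.6 kPa.
W = nRT ln(V₂/V₁) = 1.09×8.314×385×ln(4.67) = 5380 J.

5380 J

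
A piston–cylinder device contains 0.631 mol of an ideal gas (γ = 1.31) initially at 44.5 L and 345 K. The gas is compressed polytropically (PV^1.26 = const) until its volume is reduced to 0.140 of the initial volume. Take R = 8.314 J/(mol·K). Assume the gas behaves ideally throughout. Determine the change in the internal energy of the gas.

3900 J

P₁ = nRT₁/V₁ = 0.631×8.314×345/44.5 = 40.7 kPa.
Polytropic n=1.26: T₂ = T₁(V₁/V₂)^(n−1) = 345×(7.14)^0.26 = 575 K; P₂ = P₁(V₁/V₂)^n = 484 kPa.
For an ideal gas ΔU = nCvΔT with Cv = R/(γ−1) = 26.8 J/(mol·K).
ΔU = 0.631×26.8×(575−345) = 3900 J.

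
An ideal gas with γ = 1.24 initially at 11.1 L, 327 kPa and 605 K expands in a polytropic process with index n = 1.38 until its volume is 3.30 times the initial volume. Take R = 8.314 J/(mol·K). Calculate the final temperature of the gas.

384 K

Polytropic n=1.38: T₂ = T₁(V₁/V₂)^(n−1) = 605×(0.303)^0.38 = 384 K; P₂ = P₁(V₁/V₂)^n = 63.0 kPa.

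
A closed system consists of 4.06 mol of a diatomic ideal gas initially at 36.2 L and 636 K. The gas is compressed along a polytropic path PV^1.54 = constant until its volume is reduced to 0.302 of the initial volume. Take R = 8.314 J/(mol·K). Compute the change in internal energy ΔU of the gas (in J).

P₁ = nRT₁/V₁ = 4.06×8.314×636/36.2 = 593 kPa.
Polytropic n=1.54: T₂ = T₁(V₁/V₂)^(n−1) = 636×(3.31)^0.54 = 1210 K; P₂ = P₁(V₁/V₂)^n = 3750 kPa.
For an ideal gas ΔU = nCvΔT with Cv = (5/2)R = 20.8 J/(mol·K).
ΔU = 4.06×20.8×(1210−636) = 48800 J.

48800 J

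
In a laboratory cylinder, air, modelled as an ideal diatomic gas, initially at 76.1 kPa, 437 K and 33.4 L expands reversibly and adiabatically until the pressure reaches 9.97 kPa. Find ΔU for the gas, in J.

n = P₁V₁/(RT₁) = 76.1×33.4/(8.314×437) = 0.700 mol.
Adiabatic: T₂/T₁ = (P₂/P₁)^((γ−1)/γ) ⇒ T₂ = 437×(0.131)^0.286 = 245 K; V₂ = 143 L.
For an ideal gas ΔU = nCvΔT with Cv = (5/2)R = 20.8 J/(mol·K).
ΔU = 0.700×20.8×(245−437) = -2800 J.

-2800 J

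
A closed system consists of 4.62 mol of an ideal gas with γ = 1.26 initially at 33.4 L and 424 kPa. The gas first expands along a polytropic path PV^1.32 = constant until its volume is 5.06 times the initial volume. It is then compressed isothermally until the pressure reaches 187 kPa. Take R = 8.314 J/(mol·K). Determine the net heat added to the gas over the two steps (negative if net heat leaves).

-15300 J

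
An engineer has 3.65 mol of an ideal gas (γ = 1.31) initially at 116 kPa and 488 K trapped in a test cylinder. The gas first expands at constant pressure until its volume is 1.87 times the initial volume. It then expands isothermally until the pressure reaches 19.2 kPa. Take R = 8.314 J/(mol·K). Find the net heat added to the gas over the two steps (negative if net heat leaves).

104000 J

V₁ = nRT₁/P₁ = 3.65×8.314×488/116 = 128 L.
Step 1 — Isobaric: P stays 116 kPa; V/T = const ⇒ T₂ = 913 K, V₂ = 239 L.
W = PΔV = 116×(239−128) kPa·L = 12900 J.
ΔU = nCvΔT = 3.65×26.8×(913−488) = 41600 J.
Q = ΔU + W = nCpΔT = 54400 J.
State after step 1: P = 116 kPa, V = 239 L, T = 913 K.
Step 2 — Isothermal: T stays 913 K; PV = const ⇒ V₂ = 1440 L, P₂ = 19.2 kPa.
ΔU = 0 (ideal gas, T constant).
W = nRT ln(V₂/V₁) = 3.65×8.314×913×ln(6.04) = 49800 J.
Q = ΔU + W = 49800 J.
Net over both steps: W = 62700 J, Q = 104000 J, ΔU = 41600 J.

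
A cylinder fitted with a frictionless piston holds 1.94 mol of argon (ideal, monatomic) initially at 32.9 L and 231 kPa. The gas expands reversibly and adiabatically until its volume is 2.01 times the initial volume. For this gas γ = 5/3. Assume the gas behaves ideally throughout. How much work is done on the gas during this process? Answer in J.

T₁ = P₁V₁/(nR) = 231×32.9/(1.94×8.314) = 471 K.
Adiabatic: TV^(γ−1) = const ⇒ T₂ = 471×(0.498)^0.667 = 296 K; PV^γ = const ⇒ P₂ = 72.2 kPa.
ΔU = nCvΔT = 1.94×12.5×(296−471) = -4240 J.
Q = 0 for an adiabatic process, so W = −ΔU = 4240 J.
Work done on the gas = −W_by = -4240 J.

-4240 J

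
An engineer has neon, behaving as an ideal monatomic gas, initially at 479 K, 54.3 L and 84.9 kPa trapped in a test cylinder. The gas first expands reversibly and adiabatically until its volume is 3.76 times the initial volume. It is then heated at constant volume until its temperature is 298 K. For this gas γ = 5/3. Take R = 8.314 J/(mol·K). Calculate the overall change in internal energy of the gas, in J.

-2610 J

n = P₁V₁/(RT₁) = 84.9×54.3/(8.314×479) = 1.16 mol.
Step 1 — Adiabatic: TV^(γ−1) = const ⇒ T₂ = 479×(0.266)^0.667 = 198 K; PV^γ = const ⇒ P₂ = 9.34 kPa.
ΔU = nCvΔT = 1.16×12.5×(198−479) = -4060 J.
Q = 0 for an adiabatic process, so W = −ΔU = 4060 J.
State after step 1: P = 9.34 kPa, V = 204 L, T = 198 K.
Step 2 — Isochoric: V stays 204 L; P/T = const ⇒ T₂ = 298 K, P₂ = 14.0 kPa.
W = 0 (no volume change).
ΔU = nCvΔT = 1.16×12.5×(298−198) = 1440 J.
Q = ΔU = 1440 J.
Net over both steps: W = 4060 J, Q = 1440 J, ΔU = -2610 J.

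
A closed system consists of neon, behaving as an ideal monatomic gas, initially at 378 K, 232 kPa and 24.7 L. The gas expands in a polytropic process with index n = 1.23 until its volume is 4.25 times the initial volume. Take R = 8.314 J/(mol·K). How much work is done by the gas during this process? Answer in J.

7050 J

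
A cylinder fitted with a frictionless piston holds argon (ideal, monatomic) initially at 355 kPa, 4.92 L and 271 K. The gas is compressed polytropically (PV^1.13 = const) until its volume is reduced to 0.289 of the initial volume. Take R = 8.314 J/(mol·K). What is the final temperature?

318 K

Polytropic n=1.13: T₂ = T₁(V₁/V₂)^(n−1) = 271×(3.46)^0.13 = 318 K; P₂ = P₁(V₁/V₂)^n = 1440 kPa.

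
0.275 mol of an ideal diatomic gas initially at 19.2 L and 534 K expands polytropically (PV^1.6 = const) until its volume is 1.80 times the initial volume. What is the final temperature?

375 K

P₁ = nRT₁/V₁ = 0.275×8.314×534/19.2 = 63.6 kPa.
Polytropic n=1.6: T₂ = T₁(V₁/V₂)^(n−1) = 534×(0.556)^0.60 = 375 K; P₂ = P₁(V₁/V₂)^n = 24.8 kPa.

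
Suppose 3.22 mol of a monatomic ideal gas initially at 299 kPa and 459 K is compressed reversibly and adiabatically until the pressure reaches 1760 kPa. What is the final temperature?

V₁ = nRT₁/P₁ = 3.22×8.314×459/299 = 41.1 L.
Adiabatic: T₂/T₁ = (P₂/P₁)^((γ−1)/γ) ⇒ T₂ = 459×(5.89)^0.400 = 933 K; V₂ = 14.2 L.

933 K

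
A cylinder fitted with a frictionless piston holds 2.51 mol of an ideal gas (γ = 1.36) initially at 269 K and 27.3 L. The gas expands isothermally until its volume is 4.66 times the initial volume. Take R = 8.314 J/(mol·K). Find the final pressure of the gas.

44.1 kPa

P₁ = nRT₁/V₁ = 2.51×8.314×269/27.3 = 206 kPa.
Isothermal: T stays 269 K; PV = const ⇒ V₂ = 127 L, P₂ = 44.1 kPa.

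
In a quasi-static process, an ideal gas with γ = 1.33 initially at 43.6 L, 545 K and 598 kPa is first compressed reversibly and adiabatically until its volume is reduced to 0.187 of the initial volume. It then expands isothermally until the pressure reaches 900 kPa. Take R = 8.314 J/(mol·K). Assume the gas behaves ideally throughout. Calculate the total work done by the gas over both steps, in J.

24200 J

n = P₁V₁/(RT₁) = 598×43.6/(8.314×545) = 5.75 mol.
Step 1 — Adiabatic: TV^(γ−1) = const ⇒ T₂ = 545×(5.35)^0.330 = 948 K; PV^γ = const ⇒ P₂ = 5560 kPa.
ΔU = nCvΔT = 5.75×25.2×(948−545) = 58400 J.
Q = 0 for an adiabatic process, so W = −ΔU = -58400 J.
State after step 1: P = 5560 kPa, V = 8.15 L, T = 948 K.
Step 2 — Isothermal: T stays 948 K; PV = const ⇒ V₂ = 50.4 L, P₂ = 900 kPa.
ΔU = 0 (ideal gas, T constant).
W = nRT ln(V₂/V₁) = 5.75×8.314×948×ln(6.18) = 82600 J.
Q = ΔU + W = 82600 J.
Net over both steps: W = 24200 J, Q = 82600 J, ΔU = 58400 J.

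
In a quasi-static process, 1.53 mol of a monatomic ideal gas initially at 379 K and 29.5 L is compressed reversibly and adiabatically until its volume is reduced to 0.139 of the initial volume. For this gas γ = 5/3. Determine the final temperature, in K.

1410 K

P₁ = nRT₁/V₁ = 1.53×8.314×379/29.5 = 163 kPa.
Adiabatic: TV^(γ−1) = const ⇒ T₂ = 379×(7.19)^0.667 = 1410 K; PV^γ = const ⇒ P₂ = 4380 kPa.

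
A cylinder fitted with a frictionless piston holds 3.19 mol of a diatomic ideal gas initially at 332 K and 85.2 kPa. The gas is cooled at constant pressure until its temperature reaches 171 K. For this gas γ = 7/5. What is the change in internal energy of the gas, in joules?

-10700 J

V₁ = nRT₁/P₁ = 3.19×8.314×332/85.2 = 103 L.
Isobaric: P stays 85.2 kPa; V/T = const ⇒ T₂ = 171 K, V₂ = 53.2 L.
For an ideal gas ΔU = nCvΔT with Cv = (5/2)R = 20.8 J/(mol·K).
ΔU = 3.19×20.8×(171−332) = -10700 J.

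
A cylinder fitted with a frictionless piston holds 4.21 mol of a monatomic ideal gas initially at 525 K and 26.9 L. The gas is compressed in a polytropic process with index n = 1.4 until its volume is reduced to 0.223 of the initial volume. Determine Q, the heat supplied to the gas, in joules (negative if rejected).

-15100 J

P₁ = nRT₁/V₁ = 4.21×8.314×525/26.9 = 683 kPa.
Polytropic n=1.4: T₂ = T₁(V₁/V₂)^(n−1) = 525×(4.48)^0.40 = 957 K; P₂ = P₁(V₁/V₂)^n = 5580 kPa.
W = (P₁V₁−P₂V₂)/(n−1) = (683×26.9−5580×6.00)/0.40 = -37800 J.
ΔU = nCvΔT = 4.21×12.5×(957−525) = 22700 J.
Q = ΔU + W = -15100 J.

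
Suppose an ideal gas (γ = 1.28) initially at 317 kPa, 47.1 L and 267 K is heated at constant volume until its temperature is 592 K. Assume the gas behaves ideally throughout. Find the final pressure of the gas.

Isochoric: V stays 47.1 L; P/T = const ⇒ T₂ = 592 K, P₂ = 703 kPa.

703 kPa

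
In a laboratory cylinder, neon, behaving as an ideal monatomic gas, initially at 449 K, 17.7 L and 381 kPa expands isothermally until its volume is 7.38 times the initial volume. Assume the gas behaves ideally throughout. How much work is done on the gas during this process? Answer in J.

n = P₁V₁/(RT₁) = 381×17.7/(8.314×449) = 1.81 mol.
Isothermal: T stays 449 K; PV = const ⇒ V₂ = 131 L, P₂ = 51.6 kPa.
W = nRT ln(V₂/V₁) = 1.81×8.314×449×ln(7.38) = 13500 J.
Work done on the gas = −W_by = -13500 J.

-13500 J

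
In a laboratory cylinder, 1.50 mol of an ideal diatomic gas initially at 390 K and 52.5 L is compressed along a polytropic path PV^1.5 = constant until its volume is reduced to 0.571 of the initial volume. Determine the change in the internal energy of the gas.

P₁ = nRT₁/V₁ = 1.50×8.314×390/52.5 = 92.6 kPa.
Polytropic n=1.5: T₂ = T₁(V₁/V₂)^(n−1) = 390×(1.75)^0.50 = 516 K; P₂ = P₁(V₁/V₂)^n = 215 kPa.
For an ideal gas ΔU = nCvΔT with Cv = (5/2)R = 20.8 J/(mol·K).
ΔU = 1.50×20.8×(516−390) = 3930 J.

3930 J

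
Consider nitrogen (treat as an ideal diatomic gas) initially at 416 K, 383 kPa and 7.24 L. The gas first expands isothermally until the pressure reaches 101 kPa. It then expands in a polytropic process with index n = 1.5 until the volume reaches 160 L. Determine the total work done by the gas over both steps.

n = P₁V₁/(RT₁) = 383×7.24/(8.314×416) = 0.802 mol.
Step 1 — Isothermal: T stays 416 K; PV = const ⇒ V₂ = 27.5 L, P₂ = 101 kPa.
ΔU = 0 (ideal gas, T constant).
W = nRT ln(V₂/V₁) = 0.802×8.314×416×ln(3.79) = 3700 J.
Q = ΔU + W = 3700 J.
State after step 1: P = 101 kPa, V = 27.5 L, T = 416 K.
Step 2 — Polytropic n=1.5: T₂ = T₁(V₁/V₂)^(n−1) = 416×(0.172)^0.50 = 172 K; P₂ = P₁(V₁/V₂)^n = 7.18 kPa.
W = (P₁V₁−P₂V₂)/(n−1) = (101×27.5−7.18×160)/0.50 = 3250 J.
ΔU = nCvΔT = 0.802×20.8×(172−416) = -4060 J.
Q = ΔU + W = -812 J.
Net over both steps: W = 6940 J, Q = 2880 J, ΔU = -4060 J.

6940 J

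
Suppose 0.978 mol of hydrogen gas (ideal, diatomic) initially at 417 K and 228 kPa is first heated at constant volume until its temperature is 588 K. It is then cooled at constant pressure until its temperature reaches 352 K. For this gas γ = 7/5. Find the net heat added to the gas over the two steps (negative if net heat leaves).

V₁ = nRT₁/P₁ = 0.978×8.314×417/228 = 14.9 L.
Step 1 — Isochoric: V stays 14.9 L; P/T = const ⇒ T₂ = 588 K, P₂ = 321 kPa.
W = 0 (no volume change).
ΔU = nCvΔT = 0.978×20.8×(588−417) = 3480 J.
Q = ΔU = 3480 J.
State after step 1: P = 321 kPa, V = 14.9 L, T = 588 K.
Step 2 — Isobaric: P stays 321 kPa; V/T = const ⇒ T₂ = 352 K, V₂ = 8.90 L.
W = PΔV = 321×(8.90−14.9) kPa·L = -1920 J.
ΔU = nCvΔT = 0.978×20.8×(352−588) = -4800 J.
Q = ΔU + W = nCpΔT = -6720 J.
Net over both steps: W = -1920 J, Q = -3240 J, ΔU = -1320 J.

-3240 J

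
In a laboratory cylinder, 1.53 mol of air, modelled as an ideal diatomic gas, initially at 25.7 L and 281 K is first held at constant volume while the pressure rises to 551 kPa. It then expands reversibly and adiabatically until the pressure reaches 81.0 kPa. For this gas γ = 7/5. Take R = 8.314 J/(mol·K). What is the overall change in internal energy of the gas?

11500 J

P₁ = nRT₁/V₁ = 1.53×8.314×281/25.7 = 139 kPa.
Step 1 — Isochoric: V stays 25.7 L; P/T = const ⇒ T₂ = 1110 K, P₂ = 551 kPa.
W = 0 (no volume change).
ΔU = nCvΔT = 1.53×20.8×(1110−281) = 26500 J.
Q = ΔU = 26500 J.
State after step 1: P = 551 kPa, V = 25.7 L, T = 1110 K.
Step 2 — Adiabatic: T₂/T₁ = (P₂/P₁)^((γ−1)/γ) ⇒ T₂ = 1110×(0.147)^0.286 = 644 K; V₂ = 101 L.
ΔU = nCvΔT = 1.53×20.8×(644−1110) = -14900 J.
Q = 0 for an adiabatic process, so W = −ΔU = 14900 J.
Net over both steps: W = 14900 J, Q = 26500 J, ΔU = 11500 J.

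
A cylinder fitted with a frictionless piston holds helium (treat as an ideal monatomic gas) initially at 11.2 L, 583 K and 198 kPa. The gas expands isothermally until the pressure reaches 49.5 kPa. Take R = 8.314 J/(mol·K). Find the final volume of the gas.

44.8 L

Isothermal: T stays 583 K; PV = const ⇒ V₂ = 44.8 L, P₂ = 49.5 kPa.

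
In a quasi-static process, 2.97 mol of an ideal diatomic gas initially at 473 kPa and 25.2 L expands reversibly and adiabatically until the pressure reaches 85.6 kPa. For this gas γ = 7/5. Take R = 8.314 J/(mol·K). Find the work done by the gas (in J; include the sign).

11500 J

T₁ = P₁V₁/(nR) = 473×25.2/(2.97×8.314) = 483 K.
Adiabatic: T₂/T₁ = (P₂/P₁)^((γ−1)/γ) ⇒ T₂ = 483×(0.181)^0.286 = 296 K; V₂ = 85.4 L.
ΔU = nCvΔT = 2.97×20.8×(296−483) = -11500 J.
Q = 0 for an adiabatic process, so W = −ΔU = 11500 J.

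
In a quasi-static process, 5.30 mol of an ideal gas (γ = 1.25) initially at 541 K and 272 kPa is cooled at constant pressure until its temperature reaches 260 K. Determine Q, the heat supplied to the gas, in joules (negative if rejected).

-61900 J

V₁ = nRT₁/P₁ = 5.30×8.314×541/272 = 87.6 L.
Isobaric: P stays 272 kPa; V/T = const ⇒ T₂ = 260 K, V₂ = 42.1 L.
W = PΔV = 272×(42.1−87.6) kPa·L = -12400 J.
ΔU = nCvΔT = 5.30×33.3×(260−541) = -49500 J.
Q = ΔU + W = nCpΔT = -61900 J.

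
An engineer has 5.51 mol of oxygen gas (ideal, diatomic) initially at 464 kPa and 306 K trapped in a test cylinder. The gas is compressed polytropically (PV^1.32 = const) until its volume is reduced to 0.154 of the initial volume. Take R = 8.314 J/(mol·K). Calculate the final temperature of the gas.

557 K

V₁ = nRT₁/P₁ = 5.51×8.314×306/464 = 30.2 L.
Polytropic n=1.32: T₂ = T₁(V₁/V₂)^(n−1) = 306×(6.49)^0.32 = 557 K; P₂ = P₁(V₁/V₂)^n = 5480 kPa.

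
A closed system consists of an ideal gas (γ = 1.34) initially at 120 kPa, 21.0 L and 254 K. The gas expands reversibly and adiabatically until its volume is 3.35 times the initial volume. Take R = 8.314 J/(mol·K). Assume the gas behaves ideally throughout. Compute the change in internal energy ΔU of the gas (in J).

-2500 J

n = P₁V₁/(RT₁) = 120×21.0/(8.314×254) = 1.19 mol.
Adiabatic: TV^(γ−1) = const ⇒ T₂ = 254×(0.299)^0.340 = 168 K; PV^γ = const ⇒ P₂ = 23.7 kPa.
For an ideal gas ΔU = nCvΔT with Cv = R/(γ−1) = 24.5 J/(mol·K).
ΔU = 1.19×24.5×(168−254) = -2500 J.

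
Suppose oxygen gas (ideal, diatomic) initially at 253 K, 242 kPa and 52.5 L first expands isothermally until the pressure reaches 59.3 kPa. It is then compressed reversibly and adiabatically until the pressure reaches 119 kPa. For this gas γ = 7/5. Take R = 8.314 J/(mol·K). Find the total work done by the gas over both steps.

10900 J

n = P₁V₁/(RT₁) = 242×52.5/(8.314×253) = 6.04 mol.
Step 1 — Isothermal: T stays 253 K; PV = const ⇒ V₂ = 214 L, P₂ = 59.3 kPa.
ΔU = 0 (ideal gas, T constant).
W = nRT ln(V₂/V₁) = 6.04×8.314×253×ln(4.08) = 17900 J.
Q = ΔU + W = 17900 J.
State after step 1: P = 59.3 kPa, V = 214 L, T = 253 K.
Step 2 — Adiabatic: T₂/T₁ = (P₂/P₁)^((γ−1)/γ) ⇒ T₂ = 253×(2.01)^0.286 = 309 K; V₂ = 130 L.
ΔU = nCvΔT = 6.04×20.8×(309−253) = 6990 J.
Q = 0 for an adiabatic process, so W = −ΔU = -6990 J.
Net over both steps: W = 10900 J, Q = 17900 J, ΔU = 6990 J.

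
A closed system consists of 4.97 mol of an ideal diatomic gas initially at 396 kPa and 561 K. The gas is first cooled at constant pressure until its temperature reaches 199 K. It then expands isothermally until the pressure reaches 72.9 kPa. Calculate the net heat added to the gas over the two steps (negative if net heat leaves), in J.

-38400 J

V₁ = nRT₁/P₁ = 4.97×8.314×561/396 = 58.5 L.
Step 1 — Isobaric: P stays 396 kPa; V/T = const ⇒ T₂ = 199 K, V₂ = 20.8 L.
W = PΔV = 396×(20.8−58.5) kPa·L = -15000 J.
ΔU = nCvΔT = 4.97×20.8×(199−561) = -37400 J.
Q = ΔU + W = nCpΔT = -52400 J.
State after step 1: P = 396 kPa, V = 20.8 L, T = 199 K.
Step 2 — Isothermal: T stays 199 K; PV = const ⇒ V₂ = 113 L, P₂ = 72.9 kPa.
ΔU = 0 (ideal gas, T constant).
W = nRT ln(V₂/V₁) = 4.97×8.314×199×ln(5.43) = 13900 J.
Q = ΔU + W = 13900 J.
Net over both steps: W = -1040 J, Q = -38400 J, ΔU = -37400 J.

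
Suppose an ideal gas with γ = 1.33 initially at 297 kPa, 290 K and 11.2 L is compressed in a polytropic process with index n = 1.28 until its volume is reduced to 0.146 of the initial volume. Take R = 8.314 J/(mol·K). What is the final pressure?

Polytropic n=1.28: T₂ = T₁(V₁/V₂)^(n−1) = 290×(6.85)^0.28 = 497 K; P₂ = P₁(V₁/V₂)^n = 3490 kPa.

3490 kPa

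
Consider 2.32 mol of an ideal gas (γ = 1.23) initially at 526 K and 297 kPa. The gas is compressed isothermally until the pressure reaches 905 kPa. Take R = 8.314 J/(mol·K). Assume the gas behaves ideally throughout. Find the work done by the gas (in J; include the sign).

-11300 J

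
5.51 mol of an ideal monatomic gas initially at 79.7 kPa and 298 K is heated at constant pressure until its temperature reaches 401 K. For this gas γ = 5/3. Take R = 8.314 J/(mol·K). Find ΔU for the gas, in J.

7080 J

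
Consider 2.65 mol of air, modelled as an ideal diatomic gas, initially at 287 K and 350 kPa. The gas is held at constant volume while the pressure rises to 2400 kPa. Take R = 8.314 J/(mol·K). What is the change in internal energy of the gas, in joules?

V₁ = nRT₁/P₁ = 2.65×8.314×287/350 = 18.1 L.
Isochoric: V stays 18.1 L; P/T = const ⇒ T₂ = 1970 K, P₂ = 2400 kPa.
For an ideal gas ΔU = nCvΔT with Cv = (5/2)R = 20.8 J/(mol·K).
ΔU = 2.65×20.8×(1970−287) = 92600 J.

92600 J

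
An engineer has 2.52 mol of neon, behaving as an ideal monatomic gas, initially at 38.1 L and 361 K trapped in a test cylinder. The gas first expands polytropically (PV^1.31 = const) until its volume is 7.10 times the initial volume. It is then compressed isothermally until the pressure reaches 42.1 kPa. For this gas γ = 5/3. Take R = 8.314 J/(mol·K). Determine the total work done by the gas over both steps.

6920 J

P₁ = nRT₁/V₁ = 2.52×8.314×361/38.1 = 199 kPa.
Step 1 — Polytropic n=1.31: T₂ = T₁(V₁/V₂)^(n−1) = 361×(0.141)^0.31 = 197 K; P₂ = P₁(V₁/V₂)^n = 15.2 kPa.
W = (P₁V₁−P₂V₂)/(n−1) = (199×38.1−15.2×271)/0.31 = 11100 J.
ΔU = nCvΔT = 2.52×12.5×(197−361) = -5170 J.
Q = ΔU + W = 5940 J.
State after step 1: P = 15.2 kPa, V = 271 L, T = 197 K.
Step 2 — Isothermal: T stays 197 K; PV = const ⇒ V₂ = 97.8 L, P₂ = 42.1 kPa.
ΔU = 0 (ideal gas, T constant).
W = nRT ln(V₂/V₁) = 2.52×8.314×197×ln(0.362) = -4190 J.
Q = ΔU + W = -4190 J.
Net over both steps: W = 6920 J, Q = 1750 J, ΔU = -5170 J.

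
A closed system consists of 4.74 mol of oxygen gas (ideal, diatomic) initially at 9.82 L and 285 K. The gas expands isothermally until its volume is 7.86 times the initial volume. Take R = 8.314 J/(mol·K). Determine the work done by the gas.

P₁ = nRT₁/V₁ = 4.74×8.314×285/9.82 = 1140 kPa.
Isothermal: T stays 285 K; PV = const ⇒ V₂ = 77.2 L, P₂ = 146 kPa.
W = nRT ln(V₂/V₁) = 4.74×8.314×285×ln(7.86) = 23200 J.

23200 J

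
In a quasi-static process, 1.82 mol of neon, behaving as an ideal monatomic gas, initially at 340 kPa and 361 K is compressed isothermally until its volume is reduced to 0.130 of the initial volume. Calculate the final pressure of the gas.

2620 kPa

V₁ = nRT₁/P₁ = 1.82×8.314×361/340 = 16.1 L.
Isothermal: T stays 361 K; PV = const ⇒ V₂ = 2.09 L, P₂ = 2620 kPa.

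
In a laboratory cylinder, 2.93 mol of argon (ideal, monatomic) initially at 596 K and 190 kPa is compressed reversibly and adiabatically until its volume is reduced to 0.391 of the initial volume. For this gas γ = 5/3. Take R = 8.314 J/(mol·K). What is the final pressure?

909 kPa

V₁ = nRT₁/P₁ = 2.93×8.314×596/190 = 76.4 L.
Adiabatic: TV^(γ−1) = const ⇒ T₂ = 596×(2.56)^0.667 = 1110 K; PV^γ = const ⇒ P₂ = 909 kPa.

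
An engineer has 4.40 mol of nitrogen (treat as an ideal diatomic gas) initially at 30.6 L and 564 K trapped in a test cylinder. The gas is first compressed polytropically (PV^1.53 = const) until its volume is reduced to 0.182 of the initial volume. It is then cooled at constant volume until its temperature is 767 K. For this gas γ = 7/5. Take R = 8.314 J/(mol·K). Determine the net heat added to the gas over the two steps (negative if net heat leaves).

P₁ = nRT₁/V₁ = 4.40×8.314×564/30.6 = 674 kPa.
Step 1 — Polytropic n=1.53: T₂ = T₁(V₁/V₂)^(n−1) = 564×(5.49)^0.53 = 1390 K; P₂ = P₁(V₁/V₂)^n = 9140 kPa.
W = (P₁V₁−P₂V₂)/(n−1) = (674×30.6−9140×5.57)/0.53 = -57100 J.
ΔU = nCvΔT = 4.40×20.8×(1390−564) = 75700 J.
Q = ΔU + W = 18600 J.
State after step 1: P = 9140 kPa, V = 5.57 L, T = 1390 K.
Step 2 — Isochoric: V stays 5.57 L; P/T = const ⇒ T₂ = 767 K, P₂ = 5040 kPa.
W = 0 (no volume change).
ΔU = nCvΔT = 4.40×20.8×(767−1390) = -57100 J.
Q = ΔU = -57100 J.
Net over both steps: W = -57100 J, Q = -38500 J, ΔU = 18600 J.

-38500 J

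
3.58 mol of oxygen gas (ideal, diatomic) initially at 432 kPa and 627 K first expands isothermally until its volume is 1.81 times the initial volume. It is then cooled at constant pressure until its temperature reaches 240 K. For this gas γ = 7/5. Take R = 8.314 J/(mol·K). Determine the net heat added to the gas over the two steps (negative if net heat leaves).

-29200 J

V₁ = nRT₁/P₁ = 3.58×8.314×627/432 = 43.2 L.
Step 1 — Isothermal: T stays 627 K; PV = const ⇒ V₂ = 78.2 L, P₂ = 239 kPa.
ΔU = 0 (ideal gas, T constant).
W = nRT ln(V₂/V₁) = 3.58×8.314×627×ln(1.81) = 11100 J.
Q = ΔU + W = 11100 J.
State after step 1: P = 239 kPa, V = 78.2 L, T = 627 K.
Step 2 — Isobaric: P stays 239 kPa; V/T = const ⇒ T₂ = 240 K, V₂ = 29.9 L.
W = PΔV = 239×(29.9−78.2) kPa·L = -11500 J.
ΔU = nCvΔT = 3.58×20.8×(240−627) = -28800 J.
Q = ΔU + W = nCpΔT = -40300 J.
Net over both steps: W = -446 J, Q = -29200 J, ΔU = -28800 J.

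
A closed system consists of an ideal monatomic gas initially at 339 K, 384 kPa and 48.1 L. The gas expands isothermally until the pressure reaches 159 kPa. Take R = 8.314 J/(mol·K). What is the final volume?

Isothermal: T stays 339 K; PV = const ⇒ V₂ = 116 L, P₂ = 159 kPa.

116 L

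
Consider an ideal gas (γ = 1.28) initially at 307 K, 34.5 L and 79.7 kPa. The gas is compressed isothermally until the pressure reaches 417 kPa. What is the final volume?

6.59 L

Isothermal: T stays 307 K; PV = const ⇒ V₂ = 6.59 L, P₂ = 417 kPa.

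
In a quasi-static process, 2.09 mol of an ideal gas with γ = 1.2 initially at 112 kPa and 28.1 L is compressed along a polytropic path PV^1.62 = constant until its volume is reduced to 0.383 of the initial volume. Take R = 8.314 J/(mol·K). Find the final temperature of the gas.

T₁ = P₁V₁/(nR) = 112×28.1/(2.09×8.314) = 181 K.
Polytropic n=1.62: T₂ = T₁(V₁/V₂)^(n−1) = 181×(2.61)^0.62 = 328 K; P₂ = P₁(V₁/V₂)^n = 530 kPa.

328 K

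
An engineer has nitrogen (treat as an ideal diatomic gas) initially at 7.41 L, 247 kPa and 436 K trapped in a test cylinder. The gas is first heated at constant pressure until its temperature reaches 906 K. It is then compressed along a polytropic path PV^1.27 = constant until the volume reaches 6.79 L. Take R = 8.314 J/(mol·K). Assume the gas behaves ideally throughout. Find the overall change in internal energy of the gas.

7280 J

n = P₁V₁/(RT₁) = 247×7.41/(8.314×436) = 0.505 mol.
Step 1 — Isobaric: P stays 247 kPa; V/T = const ⇒ T₂ = 906 K, V₂ = 15.4 L.
W = PΔV = 247×(15.4−7.41) kPa·L = 1970 J.
ΔU = nCvΔT = 0.505×20.8×(906−436) = 4930 J.
Q = ΔU + W = nCpΔT = 6910 J.
State after step 1: P = 247 kPa, V = 15.4 L, T = 906 K.
Step 2 — Polytropic n=1.27: T₂ = T₁(V₁/V₂)^(n−1) = 906×(2.27)^0.27 = 1130 K; P₂ = P₁(V₁/V₂)^n = 699 kPa.
W = (P₁V₁−P₂V₂)/(n−1) = (247×15.4−699×6.79)/0.27 = -3490 J.
ΔU = nCvΔT = 0.505×20.8×(1130−906) = 2350 J.
Q = ΔU + W = -1130 J.
Net over both steps: W = -1510 J, Q = 5770 J, ΔU = 7280 J.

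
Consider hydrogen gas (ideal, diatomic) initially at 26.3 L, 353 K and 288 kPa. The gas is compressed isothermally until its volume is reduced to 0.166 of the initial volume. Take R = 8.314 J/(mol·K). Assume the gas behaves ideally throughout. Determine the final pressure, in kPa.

1730 kPa

Isothermal: T stays 353 K; PV = const ⇒ V₂ = 4.37 L, P₂ = 1730 kPa.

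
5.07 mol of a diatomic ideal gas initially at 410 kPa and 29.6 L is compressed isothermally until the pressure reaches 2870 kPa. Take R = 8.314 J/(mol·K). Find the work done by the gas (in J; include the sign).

-23600 J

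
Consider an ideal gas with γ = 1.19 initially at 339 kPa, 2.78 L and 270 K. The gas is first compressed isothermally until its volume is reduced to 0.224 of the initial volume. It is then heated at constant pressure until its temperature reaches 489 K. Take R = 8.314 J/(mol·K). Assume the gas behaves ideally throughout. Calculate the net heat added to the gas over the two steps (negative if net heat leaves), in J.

n = P₁V₁/(RT₁) = 339×2.78/(8.314×270) = 0.420 mol.
Step 1 — Isothermal: T stays 270 K; PV = const ⇒ V₂ = 0.623 L, P₂ = 1510 kPa.
ΔU = 0 (ideal gas, T constant).
W = nRT ln(V₂/V₁) = 0.420×8.314×270×ln(0.224) = -1410 J.
Q = ΔU + W = -1410 J.
State after step 1: P = 1510 kPa, V = 0.623 L, T = 270 K.
Step 2 — Isobaric: P stays 1510 kPa; V/T = const ⇒ T₂ = 489 K, V₂ = 1.13 L.
W = PΔV = 1510×(1.13−0.623) kPa·L = 764 J.
ΔU = nCvΔT = 0.420×43.8×(489−270) = 4020 J.
Q = ΔU + W = nCpΔT = 4790 J.
Net over both steps: W = -646 J, Q = 3380 J, ΔU = 4020 J.

3380 J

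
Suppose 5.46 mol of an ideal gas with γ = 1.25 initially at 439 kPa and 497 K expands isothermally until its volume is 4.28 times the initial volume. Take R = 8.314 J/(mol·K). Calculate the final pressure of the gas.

V₁ = nRT₁/P₁ = 5.46×8.314×497/439 = 51.4 L.
Isothermal: T stays 497 K; PV = const ⇒ V₂ = 220 L, P₂ = 103 kPa.

103 kPa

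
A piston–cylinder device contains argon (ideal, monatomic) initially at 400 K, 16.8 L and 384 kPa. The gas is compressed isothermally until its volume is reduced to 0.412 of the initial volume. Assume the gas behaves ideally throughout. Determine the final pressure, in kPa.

Isothermal: T stays 400 K; PV = const ⇒ V₂ = 6.92 L, P₂ = 932 kPa.

932 kPa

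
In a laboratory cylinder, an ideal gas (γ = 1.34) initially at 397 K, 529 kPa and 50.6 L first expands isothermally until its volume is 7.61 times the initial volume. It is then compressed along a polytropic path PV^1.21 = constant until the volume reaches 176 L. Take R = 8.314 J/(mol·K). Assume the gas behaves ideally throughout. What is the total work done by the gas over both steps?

n = P₁V₁/(RT₁) = 529×50.6/(8.314×397) = 8.11 mol.
Step 1 — Isothermal: T stays 397 K; PV = const ⇒ V₂ = 385 L, P₂ = 69.5 kPa.
ΔU = 0 (ideal gas, T constant).
W = nRT ln(V₂/V₁) = 8.11×8.314×397×ln(7.61) = 54300 J.
Q = ΔU + W = 54300 J.
State after step 1: P = 69.5 kPa, V = 385 L, T = 397 K.
Step 2 — Polytropic n=1.21: T₂ = T₁(V₁/V₂)^(n−1) = 397×(2.19)^0.21 = 468 K; P₂ = P₁(V₁/V₂)^n = 179 kPa.
W = (P₁V₁−P₂V₂)/(n−1) = (69.5×385−179×176)/0.21 = -22800 J.
ΔU = nCvΔT = 8.11×24.5×(468−397) = 14100 J.
Q = ΔU + W = -8710 J.
Net over both steps: W = 31500 J, Q = 45600 J, ΔU = 14100 J.

31500 J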